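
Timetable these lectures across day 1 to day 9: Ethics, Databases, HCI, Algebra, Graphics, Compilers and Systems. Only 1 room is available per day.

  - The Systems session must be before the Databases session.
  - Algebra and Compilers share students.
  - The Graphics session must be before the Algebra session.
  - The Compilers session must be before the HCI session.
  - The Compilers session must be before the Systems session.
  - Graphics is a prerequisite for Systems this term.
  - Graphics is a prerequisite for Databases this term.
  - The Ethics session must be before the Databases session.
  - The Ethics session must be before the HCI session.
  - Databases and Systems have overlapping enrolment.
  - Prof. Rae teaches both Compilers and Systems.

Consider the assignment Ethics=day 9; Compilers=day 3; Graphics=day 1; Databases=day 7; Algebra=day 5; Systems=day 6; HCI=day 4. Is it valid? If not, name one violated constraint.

The Compilers session must be before the Systems session — holds.
Databases and Systems have overlapping enrolment — holds.
The Ethics session must be before the HCI session — violated.
Only 1 room is available per day — holds.
Graphics is a prerequisite for Systems this term — holds.
The Compilers session must be before the HCI session — holds.
Graphics is a prerequisite for Databases this term — holds.
The Systems session must be before the Databases session — holds.
Prof. Rae teaches both Compilers and Systems — holds.
The Ethics session must be before the Databases session — violated.
The Graphics session must be before the Algebra session — holds.
Algebra and Compilers share students — holds.

No. The Ethics session must be before the HCI session is not satisfied.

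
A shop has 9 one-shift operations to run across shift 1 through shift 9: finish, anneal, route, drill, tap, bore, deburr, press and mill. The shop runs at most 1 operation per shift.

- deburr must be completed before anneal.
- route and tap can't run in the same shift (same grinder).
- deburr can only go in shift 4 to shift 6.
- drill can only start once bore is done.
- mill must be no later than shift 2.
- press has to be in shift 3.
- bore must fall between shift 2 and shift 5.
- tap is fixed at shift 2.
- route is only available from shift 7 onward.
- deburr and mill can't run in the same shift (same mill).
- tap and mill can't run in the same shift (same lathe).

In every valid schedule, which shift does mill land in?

mill's window is shift 1–shift 2.
tap is fixed at shift 2, and mill can't share a shift with tap.
So mill must be shift 1.

shift 1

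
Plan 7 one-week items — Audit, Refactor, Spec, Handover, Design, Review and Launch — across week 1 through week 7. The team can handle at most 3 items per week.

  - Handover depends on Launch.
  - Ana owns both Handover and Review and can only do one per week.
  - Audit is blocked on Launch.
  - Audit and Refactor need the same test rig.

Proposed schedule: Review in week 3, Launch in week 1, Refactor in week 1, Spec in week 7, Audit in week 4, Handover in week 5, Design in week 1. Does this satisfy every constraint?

Yes, all constraints hold

Audit is blocked on Launch — holds.
The team can handle at most 3 items per week — holds.
Audit and Refactor need the same test rig — holds.
Ana owns both Handover and Review and can only do one per week — holds.
Handover depends on Launch — holds.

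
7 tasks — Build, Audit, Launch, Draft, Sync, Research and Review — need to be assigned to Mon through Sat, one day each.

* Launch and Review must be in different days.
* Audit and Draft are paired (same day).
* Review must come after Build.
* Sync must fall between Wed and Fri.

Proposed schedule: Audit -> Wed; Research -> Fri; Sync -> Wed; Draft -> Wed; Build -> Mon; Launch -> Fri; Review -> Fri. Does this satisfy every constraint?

No — it violates: Launch and Review must be in different days

Review must come after Build — holds.
Audit and Draft are paired (same day) — holds.
Sync must fall between Wed and Fri — holds.
Launch and Review must be in different days — violated.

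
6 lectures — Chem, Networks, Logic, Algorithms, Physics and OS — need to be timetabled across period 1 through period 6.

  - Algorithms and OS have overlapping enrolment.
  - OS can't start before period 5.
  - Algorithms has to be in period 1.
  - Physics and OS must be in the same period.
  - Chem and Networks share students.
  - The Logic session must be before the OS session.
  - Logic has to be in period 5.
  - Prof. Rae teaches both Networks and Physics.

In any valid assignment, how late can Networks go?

period 5

Networks at period 5 is achievable: OS in period 6; Chem in period 1; Algorithms in period 1; Networks in period 5; Logic in period 5; Physics in period 6.
Nothing later works — the conflict constraints rule out every period after period 5.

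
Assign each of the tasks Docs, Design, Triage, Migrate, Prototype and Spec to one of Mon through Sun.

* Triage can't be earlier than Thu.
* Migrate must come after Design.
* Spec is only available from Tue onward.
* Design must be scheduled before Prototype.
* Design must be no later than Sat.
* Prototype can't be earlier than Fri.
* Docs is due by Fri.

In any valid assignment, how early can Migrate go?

Precedence pushes Migrate to at least Tue.
Migrate at Tue is achievable: Prototype -> Fri; Triage -> Thu; Design -> Mon; Docs -> Mon; Spec -> Tue; Migrate -> Tue.

Tue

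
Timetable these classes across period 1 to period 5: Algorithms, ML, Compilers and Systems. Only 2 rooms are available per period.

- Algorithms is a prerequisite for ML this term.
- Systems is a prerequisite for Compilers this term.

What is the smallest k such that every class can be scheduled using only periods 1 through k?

2 periods

The precedence chain requires at least 2 distinct periods.
With at most 2 per period and 4 classes, at least 2 periods are needed.
2 works (last occupied period: period 2): for example ML=period 2, Algorithms=period 1, Compilers=period 2, Systems=period 1.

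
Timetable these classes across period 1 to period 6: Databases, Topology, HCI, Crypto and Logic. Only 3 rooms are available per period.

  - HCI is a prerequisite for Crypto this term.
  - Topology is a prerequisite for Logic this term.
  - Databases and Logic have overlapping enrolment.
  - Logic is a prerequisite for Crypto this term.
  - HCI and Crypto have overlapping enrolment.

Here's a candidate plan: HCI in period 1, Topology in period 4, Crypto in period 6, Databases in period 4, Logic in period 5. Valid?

Valid

Topology is a prerequisite for Logic this term — holds.
Databases and Logic have overlapping enrolment — holds.
Only 3 rooms are available per period — holds.
HCI is a prerequisite for Crypto this term — holds.
HCI and Crypto have overlapping enrolment — holds.
Logic is a prerequisite for Crypto this term — holds.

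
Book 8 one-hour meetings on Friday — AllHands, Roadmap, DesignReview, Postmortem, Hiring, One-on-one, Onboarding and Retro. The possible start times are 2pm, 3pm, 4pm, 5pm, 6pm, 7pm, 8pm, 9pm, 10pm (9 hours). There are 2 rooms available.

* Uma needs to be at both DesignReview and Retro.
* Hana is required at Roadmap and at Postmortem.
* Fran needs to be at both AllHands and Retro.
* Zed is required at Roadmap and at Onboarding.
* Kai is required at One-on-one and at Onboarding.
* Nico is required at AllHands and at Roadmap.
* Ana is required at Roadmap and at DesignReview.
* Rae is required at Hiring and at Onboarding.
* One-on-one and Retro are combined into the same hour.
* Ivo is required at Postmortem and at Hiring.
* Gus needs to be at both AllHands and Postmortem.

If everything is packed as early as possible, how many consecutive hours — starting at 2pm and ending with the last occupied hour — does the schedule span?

With at most 2 per hour and 8 meetings, at least 4 hours are needed.
4 works (last occupied hour: 5pm): for example AllHands=2pm; Postmortem=4pm; Hiring=3pm; Onboarding=4pm; DesignReview=2pm; Roadmap=3pm; One-on-one=5pm; Retro=5pm.

4 hours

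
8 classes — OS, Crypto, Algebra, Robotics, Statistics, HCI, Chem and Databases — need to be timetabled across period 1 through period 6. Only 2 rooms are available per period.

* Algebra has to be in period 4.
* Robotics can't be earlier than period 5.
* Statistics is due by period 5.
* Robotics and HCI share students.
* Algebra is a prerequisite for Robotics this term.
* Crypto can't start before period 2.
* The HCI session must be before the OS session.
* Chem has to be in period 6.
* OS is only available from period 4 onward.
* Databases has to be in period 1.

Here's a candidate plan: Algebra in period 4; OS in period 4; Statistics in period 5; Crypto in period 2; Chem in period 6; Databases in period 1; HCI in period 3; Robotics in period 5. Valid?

Statistics is due by period 5 — holds.
Chem has to be in period 6 — holds.
Robotics can't be earlier than period 5 — holds.
Algebra is a prerequisite for Robotics this term — holds.
Robotics and HCI share students — holds.
Algebra has to be in period 4 — holds.
The HCI session must be before the OS session — holds.
OS is only available from period 4 onward — holds.
Only 2 rooms are available per period — holds.
Databases has to be in period 1 — holds.
Crypto can't start before period 2 — holds.

Valid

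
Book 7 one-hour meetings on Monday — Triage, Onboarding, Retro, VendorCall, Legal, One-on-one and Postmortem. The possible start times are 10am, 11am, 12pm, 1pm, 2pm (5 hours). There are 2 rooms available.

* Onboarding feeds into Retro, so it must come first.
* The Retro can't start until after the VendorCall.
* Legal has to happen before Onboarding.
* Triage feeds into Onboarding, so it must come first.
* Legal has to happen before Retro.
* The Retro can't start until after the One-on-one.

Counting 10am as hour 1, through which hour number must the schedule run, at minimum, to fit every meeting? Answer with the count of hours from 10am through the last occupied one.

4 hours

The precedence chain requires at least 3 distinct hours.
With at most 2 per hour and 7 meetings, at least 4 hours are needed.
4 works (last occupied hour: 1pm): for example One-on-one=12pm, Legal=10am, Triage=10am, Postmortem=12pm, Onboarding=11am, Retro=1pm, VendorCall=11am.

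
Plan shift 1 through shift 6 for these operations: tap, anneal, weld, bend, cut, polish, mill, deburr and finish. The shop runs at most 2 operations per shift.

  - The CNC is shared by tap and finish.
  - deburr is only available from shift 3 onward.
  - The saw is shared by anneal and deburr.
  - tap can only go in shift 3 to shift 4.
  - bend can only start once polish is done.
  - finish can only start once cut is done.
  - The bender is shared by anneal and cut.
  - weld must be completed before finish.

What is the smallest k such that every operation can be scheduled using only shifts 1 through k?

5 shifts

The precedence chain requires at least 2 distinct shifts.
With at most 2 per shift and 9 operations, at least 5 shifts are needed.
tap can't be placed before shift 3, so the schedule must run through at least shift 3.
5 works (last occupied shift: shift 5): for example bend in shift 4, anneal in shift 4, cut in shift 1, mill in shift 5, weld in shift 1, tap in shift 3, polish in shift 2, finish in shift 2, deburr in shift 3.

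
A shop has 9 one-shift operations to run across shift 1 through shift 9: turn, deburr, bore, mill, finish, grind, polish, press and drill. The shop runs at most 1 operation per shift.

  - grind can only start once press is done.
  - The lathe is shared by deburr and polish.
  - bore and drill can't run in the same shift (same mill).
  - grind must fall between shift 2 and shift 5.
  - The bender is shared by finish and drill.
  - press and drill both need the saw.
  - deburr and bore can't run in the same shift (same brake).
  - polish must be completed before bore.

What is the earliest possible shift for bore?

shift 2

Precedence pushes bore to at least shift 2.
bore at shift 2 is achievable: press -> shift 3, turn -> shift 5, finish -> shift 8, bore -> shift 2, mill -> shift 7, deburr -> shift 6, grind -> shift 4, drill -> shift 9, polish -> shift 1.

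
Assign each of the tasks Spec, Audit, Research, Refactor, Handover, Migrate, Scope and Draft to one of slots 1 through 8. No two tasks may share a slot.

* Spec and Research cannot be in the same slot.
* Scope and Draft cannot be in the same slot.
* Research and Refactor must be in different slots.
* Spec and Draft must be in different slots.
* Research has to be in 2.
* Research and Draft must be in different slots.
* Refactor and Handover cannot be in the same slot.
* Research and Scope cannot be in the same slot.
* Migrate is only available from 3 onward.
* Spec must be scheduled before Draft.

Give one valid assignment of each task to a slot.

Scope=8; Research=2; Handover=7; Draft=4; Spec=1; Migrate=3; Audit=5; Refactor=6

Checking: Spec(1) before Draft(4); Scope(8) != Draft(4); Spec(1) != Draft(4); Research(2) != Scope(8); Refactor(6) != Handover(7); Research(2) != Refactor(6); Spec(1) != Research(2); Research(2) != Draft(4); Migrate=3 in [3,8]; Research=2 in [2,2]; max 1 per slot (cap 1).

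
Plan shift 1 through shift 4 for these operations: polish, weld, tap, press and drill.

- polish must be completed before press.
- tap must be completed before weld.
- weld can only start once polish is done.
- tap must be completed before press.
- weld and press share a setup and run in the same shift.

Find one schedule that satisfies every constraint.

polish=shift 1, drill=shift 1, weld=shift 2, press=shift 2, tap=shift 1

Checking: polish(shift 1) before weld(shift 2); tap(shift 1) before press(shift 2); polish(shift 1) before press(shift 2); tap(shift 1) before weld(shift 2); weld = press = shift 2.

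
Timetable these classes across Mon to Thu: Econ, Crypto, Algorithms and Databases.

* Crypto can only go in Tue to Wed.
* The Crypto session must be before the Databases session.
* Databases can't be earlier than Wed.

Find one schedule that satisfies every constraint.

Algorithms in Mon, Crypto in Tue, Econ in Mon, Databases in Wed

Checking: Crypto(Tue) before Databases(Wed); Crypto=Tue in [Tue,Wed]; Databases=Wed in [Wed,Thu].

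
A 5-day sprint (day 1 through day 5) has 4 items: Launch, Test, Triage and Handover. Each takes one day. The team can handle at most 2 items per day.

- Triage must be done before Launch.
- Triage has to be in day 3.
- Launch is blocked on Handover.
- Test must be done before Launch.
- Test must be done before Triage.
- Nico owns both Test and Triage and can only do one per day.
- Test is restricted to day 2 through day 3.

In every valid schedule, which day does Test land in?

day 2

Test's window is day 2–day 3.
Triage is fixed at day 3, and Test can't share a day with Triage.
So Test must be day 2.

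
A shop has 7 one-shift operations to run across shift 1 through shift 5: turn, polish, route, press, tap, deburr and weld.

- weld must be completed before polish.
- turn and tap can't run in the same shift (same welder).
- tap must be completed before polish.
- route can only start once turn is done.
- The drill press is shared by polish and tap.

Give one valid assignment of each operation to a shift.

turn=shift 2; polish=shift 2; press=shift 1; weld=shift 1; tap=shift 1; route=shift 3; deburr=shift 1

Checking: turn(shift 2) before route(shift 3); tap(shift 1) before polish(shift 2); weld(shift 1) before polish(shift 2); turn(shift 2) != tap(shift 1); polish(shift 2) != tap(shift 1).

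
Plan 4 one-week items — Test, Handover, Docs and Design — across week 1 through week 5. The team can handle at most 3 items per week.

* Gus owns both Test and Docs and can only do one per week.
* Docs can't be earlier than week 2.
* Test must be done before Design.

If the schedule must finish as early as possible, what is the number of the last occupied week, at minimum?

2

The precedence chain requires at least 2 distinct weeks.
With at most 3 per week and 4 work items, at least 2 weeks are needed.
2 works (last occupied week: week 2): for example Test in week 1, Handover in week 1, Design in week 2, Docs in week 2.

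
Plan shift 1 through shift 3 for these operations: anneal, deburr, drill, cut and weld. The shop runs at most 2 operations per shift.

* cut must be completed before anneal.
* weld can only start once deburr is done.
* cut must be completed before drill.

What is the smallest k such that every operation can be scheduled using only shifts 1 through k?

3

The precedence chain requires at least 2 distinct shifts.
With at most 2 per shift and 5 operations, at least 3 shifts are needed.
3 works (last occupied shift: shift 3): for example weld in shift 3; deburr in shift 1; anneal in shift 2; cut in shift 1; drill in shift 2.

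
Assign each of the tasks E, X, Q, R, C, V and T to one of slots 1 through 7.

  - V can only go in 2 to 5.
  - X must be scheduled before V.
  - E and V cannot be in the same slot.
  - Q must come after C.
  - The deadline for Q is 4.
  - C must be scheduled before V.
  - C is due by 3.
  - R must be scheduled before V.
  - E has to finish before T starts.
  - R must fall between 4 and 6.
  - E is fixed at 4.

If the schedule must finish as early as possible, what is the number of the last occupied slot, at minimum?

slot 5

The precedence chain requires at least 2 distinct slots.
Propagating the time windows through the other constraints, V can't land before 5, so the schedule must run through at least slot 5.
5 works (last occupied slot: 5): for example V=5; Q=2; R=4; E=4; C=1; T=5; X=1.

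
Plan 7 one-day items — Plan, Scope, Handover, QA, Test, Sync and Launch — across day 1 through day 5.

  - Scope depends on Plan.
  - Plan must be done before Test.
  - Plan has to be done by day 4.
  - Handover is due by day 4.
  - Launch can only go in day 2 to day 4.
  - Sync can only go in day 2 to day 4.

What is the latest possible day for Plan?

day 4

Plan's own window allows nothing later than day 4.
Plan at day 4 is achievable: Scope -> day 5, QA -> day 1, Launch -> day 2, Test -> day 5, Plan -> day 4, Handover -> day 1, Sync -> day 2.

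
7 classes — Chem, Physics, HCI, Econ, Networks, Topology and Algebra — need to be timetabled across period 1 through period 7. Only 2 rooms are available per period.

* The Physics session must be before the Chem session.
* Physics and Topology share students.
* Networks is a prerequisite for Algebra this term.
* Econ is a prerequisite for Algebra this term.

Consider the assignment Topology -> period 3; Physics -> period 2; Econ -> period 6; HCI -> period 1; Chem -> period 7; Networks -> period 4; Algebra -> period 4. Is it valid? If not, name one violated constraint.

Invalid. Econ is a prerequisite for Algebra this term.

The Physics session must be before the Chem session — holds.
Physics and Topology share students — holds.
Econ is a prerequisite for Algebra this term — violated.
Only 2 rooms are available per period — holds.
Networks is a prerequisite for Algebra this term — violated.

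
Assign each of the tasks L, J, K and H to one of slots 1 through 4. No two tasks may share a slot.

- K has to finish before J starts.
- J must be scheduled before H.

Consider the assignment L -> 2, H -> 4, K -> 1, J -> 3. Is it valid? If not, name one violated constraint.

Valid

J must be scheduled before H — holds.
No two tasks may share a slot — holds.
K has to finish before J starts — holds.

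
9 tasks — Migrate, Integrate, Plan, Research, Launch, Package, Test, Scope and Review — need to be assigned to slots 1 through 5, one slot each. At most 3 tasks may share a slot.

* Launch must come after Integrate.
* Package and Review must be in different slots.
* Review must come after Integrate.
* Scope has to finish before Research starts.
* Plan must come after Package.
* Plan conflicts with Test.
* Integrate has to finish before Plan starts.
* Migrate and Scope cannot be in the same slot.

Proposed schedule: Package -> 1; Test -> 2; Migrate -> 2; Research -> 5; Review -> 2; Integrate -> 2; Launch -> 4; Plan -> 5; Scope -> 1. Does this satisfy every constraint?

Scope has to finish before Research starts — holds.
Plan conflicts with Test — holds.
Plan must come after Package — holds.
Package and Review must be in different slots — holds.
Review must come after Integrate — violated.
At most 3 tasks may share a slot — violated.
Integrate has to finish before Plan starts — holds.
Launch must come after Integrate — holds.
Migrate and Scope cannot be in the same slot — holds.

Invalid. At most 3 tasks may share a slot.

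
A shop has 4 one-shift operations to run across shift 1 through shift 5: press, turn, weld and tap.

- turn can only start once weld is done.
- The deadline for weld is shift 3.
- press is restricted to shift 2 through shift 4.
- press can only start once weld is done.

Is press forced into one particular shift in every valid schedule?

No

press can be shift 2 (e.g. weld in shift 1, press in shift 2, turn in shift 2, tap in shift 1) or shift 3 (e.g. tap=shift 1; weld=shift 1; turn=shift 2; press=shift 3).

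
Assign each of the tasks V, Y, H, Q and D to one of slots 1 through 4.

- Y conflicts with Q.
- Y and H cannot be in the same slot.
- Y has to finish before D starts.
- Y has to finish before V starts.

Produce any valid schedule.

Y in 1; Q in 2; V in 2; D in 2; H in 2

Checking: Y(1) before V(2); Y(1) before D(2); Y(1) != H(2); Y(1) != Q(2).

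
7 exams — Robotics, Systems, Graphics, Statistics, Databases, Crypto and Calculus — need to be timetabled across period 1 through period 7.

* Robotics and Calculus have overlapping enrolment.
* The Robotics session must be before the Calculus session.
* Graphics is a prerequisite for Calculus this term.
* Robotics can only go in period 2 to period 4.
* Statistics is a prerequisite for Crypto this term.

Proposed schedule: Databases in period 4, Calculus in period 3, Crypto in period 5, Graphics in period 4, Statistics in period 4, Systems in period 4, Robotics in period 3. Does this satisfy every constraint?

No. Robotics and Calculus have overlapping enrolment is not satisfied.

Graphics is a prerequisite for Calculus this term — violated.
Robotics and Calculus have overlapping enrolment — violated.
Statistics is a prerequisite for Crypto this term — holds.
The Robotics session must be before the Calculus session — violated.
Robotics can only go in period 2 to period 4 — holds.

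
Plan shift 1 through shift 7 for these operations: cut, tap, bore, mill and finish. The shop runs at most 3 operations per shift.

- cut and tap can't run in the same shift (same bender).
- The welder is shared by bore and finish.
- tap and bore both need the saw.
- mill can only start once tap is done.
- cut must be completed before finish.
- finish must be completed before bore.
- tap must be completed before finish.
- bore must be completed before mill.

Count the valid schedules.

Splitting on cut: it can be shift 1 (15), shift 2 (15), shift 3 (9), shift 4 (3). Listing each branch's schedules as (tap, bore, mill, finish) by shift number:
cut=shift 1: (2,4,5,3) (2,4,6,3) (2,4,7,3) (2,5,6,3) (2,5,6,4) (2,5,7,3) (2,5,7,4) (2,6,7,3) (2,6,7,4) (2,6,7,5) (3,5,6,4) (3,5,7,4) (3,6,7,4) (3,6,7,5) (4,6,7,5) — 15.
cut=shift 2: (1,4,5,3) (1,4,6,3) (1,4,7,3) (1,5,6,3) (1,5,6,4) (1,5,7,3) (1,5,7,4) (1,6,7,3) (1,6,7,4) (1,6,7,5) (3,5,6,4) (3,5,7,4) (3,6,7,4) (3,6,7,5) (4,6,7,5) — 15.
cut=shift 3: (1,5,6,4) (1,5,7,4) (1,6,7,4) (1,6,7,5) (2,5,6,4) (2,5,7,4) (2,6,7,4) (2,6,7,5) (4,6,7,5) — 9.
cut=shift 4: (1,6,7,5) (2,6,7,5) (3,6,7,5) — 3.
Summing: 15 + 15 + 9 + 3 = 42.

42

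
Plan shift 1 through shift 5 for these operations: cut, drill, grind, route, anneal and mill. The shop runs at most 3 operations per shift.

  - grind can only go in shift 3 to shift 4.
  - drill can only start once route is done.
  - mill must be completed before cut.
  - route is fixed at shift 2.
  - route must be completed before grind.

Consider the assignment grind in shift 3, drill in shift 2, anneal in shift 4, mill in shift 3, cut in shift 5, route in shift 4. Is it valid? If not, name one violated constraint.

No. drill can only start once route is done is not satisfied.

The shop runs at most 3 operations per shift — holds.
route is fixed at shift 2 — violated.
drill can only start once route is done — violated.
route must be completed before grind — violated.
grind can only go in shift 3 to shift 4 — holds.
mill must be completed before cut — holds.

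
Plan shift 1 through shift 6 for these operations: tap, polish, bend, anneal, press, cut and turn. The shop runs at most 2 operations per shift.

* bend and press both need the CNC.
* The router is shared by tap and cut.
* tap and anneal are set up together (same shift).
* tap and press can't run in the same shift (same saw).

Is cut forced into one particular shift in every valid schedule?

cut can be shift 1 (e.g. bend=shift 3; turn=shift 3; cut=shift 1; press=shift 4; anneal=shift 2; polish=shift 1; tap=shift 2) or shift 2 (e.g. press -> shift 4, tap -> shift 1, turn -> shift 3, cut -> shift 2, polish -> shift 2, bend -> shift 3, anneal -> shift 1).

No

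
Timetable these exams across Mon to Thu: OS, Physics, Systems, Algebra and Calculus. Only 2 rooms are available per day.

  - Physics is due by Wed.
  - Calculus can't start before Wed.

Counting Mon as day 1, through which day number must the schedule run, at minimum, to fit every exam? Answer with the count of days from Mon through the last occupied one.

3

With at most 2 per day and 5 exams, at least 3 days are needed.
Calculus can't be placed before Wed — that is day 3 counting from Mon — so the schedule must run through at least 3 days.
3 works (last occupied day: Wed): for example Systems -> Tue; Calculus -> Wed; Physics -> Mon; OS -> Mon; Algebra -> Tue.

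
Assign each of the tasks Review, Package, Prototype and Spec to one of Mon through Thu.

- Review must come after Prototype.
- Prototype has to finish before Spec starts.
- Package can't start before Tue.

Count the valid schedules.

Splitting on Review: it can be Tue (9), Wed (15), Thu (18). Listing each branch's schedules as (Package, Prototype, Spec):
Review=Tue: (Tue,Mon,Tue) (Tue,Mon,Wed) (Tue,Mon,Thu) (Wed,Mon,Tue) (Wed,Mon,Wed) (Wed,Mon,Thu) (Thu,Mon,Tue) (Thu,Mon,Wed) (Thu,Mon,Thu) — 9.
Review=Wed: (Tue,Mon,Tue) (Tue,Mon,Wed) (Tue,Mon,Thu) (Tue,Tue,Wed) (Tue,Tue,Thu) (Wed,Mon,Tue) (Wed,Mon,Wed) (Wed,Mon,Thu) (Wed,Tue,Wed) (Wed,Tue,Thu) (Thu,Mon,Tue) (Thu,Mon,Wed) (Thu,Mon,Thu) (Thu,Tue,Wed) (Thu,Tue,Thu) — 15.
Review=Thu: (Tue,Mon,Tue) (Tue,Mon,Wed) (Tue,Mon,Thu) (Tue,Tue,Wed) (Tue,Tue,Thu) (Tue,Wed,Thu) (Wed,Mon,Tue) (Wed,Mon,Wed) (Wed,Mon,Thu) (Wed,Tue,Wed) (Wed,Tue,Thu) (Wed,Wed,Thu) (Thu,Mon,Tue) (Thu,Mon,Wed) (Thu,Mon,Thu) (Thu,Tue,Wed) (Thu,Tue,Thu) (Thu,Wed,Thu) — 18.
Summing: 9 + 15 + 18 = 42.

42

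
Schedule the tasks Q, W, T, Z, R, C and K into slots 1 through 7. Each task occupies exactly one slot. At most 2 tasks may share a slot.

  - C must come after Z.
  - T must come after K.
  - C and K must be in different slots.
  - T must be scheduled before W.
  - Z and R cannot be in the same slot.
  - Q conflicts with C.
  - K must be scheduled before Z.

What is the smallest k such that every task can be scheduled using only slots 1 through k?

The precedence chain requires at least 3 distinct slots.
With at most 2 per slot and 7 tasks, at least 4 slots are needed.
4 works (last occupied slot: 4): for example Q=1, Z=2, C=3, W=3, T=2, R=4, K=1.

4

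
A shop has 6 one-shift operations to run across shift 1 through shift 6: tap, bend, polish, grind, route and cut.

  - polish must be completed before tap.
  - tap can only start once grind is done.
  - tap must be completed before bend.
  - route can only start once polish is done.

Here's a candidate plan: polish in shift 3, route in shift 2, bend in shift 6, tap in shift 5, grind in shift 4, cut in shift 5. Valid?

tap can only start once grind is done — holds.
polish must be completed before tap — holds.
tap must be completed before bend — holds.
route can only start once polish is done — violated.

Invalid. route can only start once polish is done.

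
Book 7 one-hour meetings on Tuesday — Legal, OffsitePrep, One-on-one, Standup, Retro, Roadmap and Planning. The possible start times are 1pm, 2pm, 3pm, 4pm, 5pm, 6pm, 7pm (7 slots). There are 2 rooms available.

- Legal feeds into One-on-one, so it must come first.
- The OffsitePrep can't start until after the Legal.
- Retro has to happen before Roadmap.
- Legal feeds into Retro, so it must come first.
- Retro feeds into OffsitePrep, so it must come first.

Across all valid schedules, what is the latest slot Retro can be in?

Precedence pushes Retro to at least 2pm; downstream work caps Retro at 6pm.
Retro at 6pm is achievable: Retro=6pm; OffsitePrep=7pm; Standup=1pm; Legal=1pm; One-on-one=2pm; Roadmap=7pm; Planning=2pm.

6pm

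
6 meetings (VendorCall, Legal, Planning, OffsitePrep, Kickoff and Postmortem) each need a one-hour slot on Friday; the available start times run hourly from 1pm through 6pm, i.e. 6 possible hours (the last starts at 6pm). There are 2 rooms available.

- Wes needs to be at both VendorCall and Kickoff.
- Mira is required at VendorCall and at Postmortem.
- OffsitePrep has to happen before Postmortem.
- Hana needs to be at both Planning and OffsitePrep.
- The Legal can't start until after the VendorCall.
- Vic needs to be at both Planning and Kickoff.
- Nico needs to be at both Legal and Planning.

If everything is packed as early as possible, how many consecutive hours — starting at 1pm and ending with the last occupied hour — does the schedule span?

The precedence chain requires at least 2 distinct hours.
With at most 2 per hour and 6 meetings, at least 3 hours are needed.
3 works (last occupied hour: 3pm): for example Legal -> 2pm, Postmortem -> 3pm, Planning -> 3pm, Kickoff -> 2pm, VendorCall -> 1pm, OffsitePrep -> 1pm.

3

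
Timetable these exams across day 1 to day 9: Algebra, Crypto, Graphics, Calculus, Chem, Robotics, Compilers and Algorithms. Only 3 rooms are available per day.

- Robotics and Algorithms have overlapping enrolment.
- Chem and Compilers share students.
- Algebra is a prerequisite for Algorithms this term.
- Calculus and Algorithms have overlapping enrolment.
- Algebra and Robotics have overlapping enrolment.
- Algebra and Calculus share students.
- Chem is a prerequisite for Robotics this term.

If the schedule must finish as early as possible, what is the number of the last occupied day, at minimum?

The precedence chain requires at least 2 distinct days.
With at most 3 per day and 8 exams, at least 3 days are needed.
3 works (last occupied day: day 3): for example Compilers=day 3; Robotics=day 2; Algebra=day 1; Chem=day 1; Graphics=day 2; Algorithms=day 3; Calculus=day 2; Crypto=day 1.

3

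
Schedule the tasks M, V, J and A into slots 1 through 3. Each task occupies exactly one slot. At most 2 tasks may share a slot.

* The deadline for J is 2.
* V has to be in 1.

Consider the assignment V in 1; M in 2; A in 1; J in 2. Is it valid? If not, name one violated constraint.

Yes

At most 2 tasks may share a slot — holds.
V has to be in 1 — holds.
The deadline for J is 2 — holds.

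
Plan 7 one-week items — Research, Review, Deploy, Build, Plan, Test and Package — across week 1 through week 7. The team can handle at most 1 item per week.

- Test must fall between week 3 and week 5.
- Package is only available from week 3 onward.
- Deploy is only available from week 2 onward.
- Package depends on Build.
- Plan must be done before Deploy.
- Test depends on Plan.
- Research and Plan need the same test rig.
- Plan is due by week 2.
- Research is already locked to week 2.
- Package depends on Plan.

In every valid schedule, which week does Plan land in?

week 1

Plan's window is week 1–week 2.
Research is fixed at week 2, and Plan can't share a week with Research.
So Plan must be week 1.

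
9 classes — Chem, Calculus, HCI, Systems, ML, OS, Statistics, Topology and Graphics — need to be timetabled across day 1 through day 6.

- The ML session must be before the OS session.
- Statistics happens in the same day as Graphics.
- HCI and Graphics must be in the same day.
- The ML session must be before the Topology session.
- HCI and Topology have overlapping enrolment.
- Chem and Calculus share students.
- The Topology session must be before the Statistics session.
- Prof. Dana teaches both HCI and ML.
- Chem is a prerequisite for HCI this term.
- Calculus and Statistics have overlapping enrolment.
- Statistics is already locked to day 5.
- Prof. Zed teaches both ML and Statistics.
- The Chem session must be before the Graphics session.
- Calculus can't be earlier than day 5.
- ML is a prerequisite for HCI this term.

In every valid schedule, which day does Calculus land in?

Calculus's window is day 5–day 6.
Statistics is fixed at day 5, and Calculus can't share a day with Statistics.
So Calculus must be day 6.

day 6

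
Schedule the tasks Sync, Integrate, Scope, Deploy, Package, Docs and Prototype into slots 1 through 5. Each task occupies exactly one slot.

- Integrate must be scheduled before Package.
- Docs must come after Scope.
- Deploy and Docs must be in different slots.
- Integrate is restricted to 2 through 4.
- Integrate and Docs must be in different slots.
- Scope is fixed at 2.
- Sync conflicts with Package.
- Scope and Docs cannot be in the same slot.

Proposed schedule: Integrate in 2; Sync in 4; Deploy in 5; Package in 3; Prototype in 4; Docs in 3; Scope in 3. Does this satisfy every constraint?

Docs must come after Scope — violated.
Integrate and Docs must be in different slots — holds.
Deploy and Docs must be in different slots — holds.
Integrate must be scheduled before Package — holds.
Scope is fixed at 2 — violated.
Scope and Docs cannot be in the same slot — violated.
Sync conflicts with Package — holds.
Integrate is restricted to 2 through 4 — holds.

Invalid. Scope is fixed at 2.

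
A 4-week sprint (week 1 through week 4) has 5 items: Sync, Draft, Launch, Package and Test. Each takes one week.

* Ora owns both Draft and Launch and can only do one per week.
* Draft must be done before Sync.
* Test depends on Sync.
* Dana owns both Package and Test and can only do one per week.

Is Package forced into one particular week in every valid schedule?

Package can be week 1 (e.g. Draft -> week 1; Sync -> week 2; Launch -> week 2; Package -> week 1; Test -> week 3) or week 2 (e.g. Launch -> week 2, Draft -> week 1, Package -> week 2, Test -> week 3, Sync -> week 2).

No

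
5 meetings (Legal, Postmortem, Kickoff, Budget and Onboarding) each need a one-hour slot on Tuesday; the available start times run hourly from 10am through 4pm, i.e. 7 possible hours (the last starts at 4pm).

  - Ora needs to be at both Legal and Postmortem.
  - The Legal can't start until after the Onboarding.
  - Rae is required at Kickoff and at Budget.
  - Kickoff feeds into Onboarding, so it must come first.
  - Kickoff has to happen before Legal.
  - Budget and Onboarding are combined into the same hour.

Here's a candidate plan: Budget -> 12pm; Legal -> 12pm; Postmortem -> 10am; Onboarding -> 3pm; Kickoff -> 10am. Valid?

The Legal can't start until after the Onboarding — violated.
Ora needs to be at both Legal and Postmortem — holds.
Budget and Onboarding are combined into the same hour — violated.
Rae is required at Kickoff and at Budget — holds.
Kickoff feeds into Onboarding, so it must come first — holds.
Kickoff has to happen before Legal — holds.

Invalid. The Legal can't start until after the Onboarding.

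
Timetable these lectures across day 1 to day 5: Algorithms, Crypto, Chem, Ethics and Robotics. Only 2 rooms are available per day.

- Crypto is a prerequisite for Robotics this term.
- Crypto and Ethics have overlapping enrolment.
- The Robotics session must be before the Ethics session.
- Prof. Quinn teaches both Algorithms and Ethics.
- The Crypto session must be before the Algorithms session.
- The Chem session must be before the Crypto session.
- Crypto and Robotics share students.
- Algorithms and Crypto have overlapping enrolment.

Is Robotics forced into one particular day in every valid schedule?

No

Robotics can be day 3 (e.g. Robotics -> day 3; Ethics -> day 4; Algorithms -> day 3; Crypto -> day 2; Chem -> day 1) or day 4 (e.g. Robotics=day 4, Crypto=day 2, Ethics=day 5, Algorithms=day 3, Chem=day 1).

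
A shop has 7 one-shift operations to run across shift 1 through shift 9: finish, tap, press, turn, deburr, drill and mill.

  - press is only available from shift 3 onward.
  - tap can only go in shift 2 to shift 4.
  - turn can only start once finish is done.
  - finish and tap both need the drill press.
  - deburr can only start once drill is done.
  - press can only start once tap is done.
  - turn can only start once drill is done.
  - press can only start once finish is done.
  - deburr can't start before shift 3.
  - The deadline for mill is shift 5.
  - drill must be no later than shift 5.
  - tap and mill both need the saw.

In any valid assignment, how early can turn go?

Precedence pushes turn to at least shift 2.
turn at shift 2 is achievable: press=shift 3, tap=shift 2, deburr=shift 3, mill=shift 1, drill=shift 1, finish=shift 1, turn=shift 2.

shift 2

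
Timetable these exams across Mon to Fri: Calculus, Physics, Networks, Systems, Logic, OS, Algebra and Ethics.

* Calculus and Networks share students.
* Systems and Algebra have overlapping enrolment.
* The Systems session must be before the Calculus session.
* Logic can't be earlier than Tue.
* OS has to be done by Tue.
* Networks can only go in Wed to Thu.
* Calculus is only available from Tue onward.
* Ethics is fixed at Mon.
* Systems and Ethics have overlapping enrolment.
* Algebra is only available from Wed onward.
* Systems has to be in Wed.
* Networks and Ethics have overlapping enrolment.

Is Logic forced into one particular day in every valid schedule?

Logic can be Tue (e.g. Ethics -> Mon, Logic -> Tue, Algebra -> Thu, Networks -> Wed, OS -> Mon, Calculus -> Thu, Physics -> Mon, Systems -> Wed) or Wed (e.g. Networks=Wed; Systems=Wed; Logic=Wed; OS=Mon; Ethics=Mon; Calculus=Thu; Physics=Mon; Algebra=Thu).

No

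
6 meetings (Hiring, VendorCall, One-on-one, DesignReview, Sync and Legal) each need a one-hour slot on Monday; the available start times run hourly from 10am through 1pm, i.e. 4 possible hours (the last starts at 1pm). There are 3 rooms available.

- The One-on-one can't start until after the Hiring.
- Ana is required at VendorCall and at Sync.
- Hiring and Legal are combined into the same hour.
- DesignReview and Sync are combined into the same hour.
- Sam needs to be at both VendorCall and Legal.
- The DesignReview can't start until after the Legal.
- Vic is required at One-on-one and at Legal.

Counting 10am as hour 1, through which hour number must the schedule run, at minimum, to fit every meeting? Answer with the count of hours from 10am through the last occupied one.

3

The precedence chain requires at least 2 distinct hours.
With at most 3 per hour and 6 meetings, at least 2 hours are needed.
Could 2 hours be enough, i.e. nothing placed later than 11am? No: DesignReview must come after Legal (at 10am or later) → {11am}; Legal must come before DesignReview (at 11am or earlier) → {10am}; Sync must be in the same hour as DesignReview (in {11am}) → {11am}; VendorCall can't share with Sync (11am) → {10am}; Legal can't share with VendorCall (10am) → nothing is left.
So 2 hours is not enough.
3 works (last occupied hour: 12pm): for example DesignReview in 11am, VendorCall in 12pm, Hiring in 10am, Sync in 11am, One-on-one in 11am, Legal in 10am.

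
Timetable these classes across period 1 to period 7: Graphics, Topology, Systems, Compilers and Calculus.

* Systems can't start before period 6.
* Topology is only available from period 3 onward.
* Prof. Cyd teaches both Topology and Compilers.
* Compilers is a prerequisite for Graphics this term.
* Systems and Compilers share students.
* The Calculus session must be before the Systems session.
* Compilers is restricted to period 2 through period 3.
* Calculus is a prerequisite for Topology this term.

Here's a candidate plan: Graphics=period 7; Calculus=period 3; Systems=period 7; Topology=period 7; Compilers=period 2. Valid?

Systems can't start before period 6 — holds.
Compilers is a prerequisite for Graphics this term — holds.
The Calculus session must be before the Systems session — holds.
Compilers is restricted to period 2 through period 3 — holds.
Topology is only available from period 3 onward — holds.
Prof. Cyd teaches both Topology and Compilers — holds.
Calculus is a prerequisite for Topology this term — holds.
Systems and Compilers share students — holds.

Yes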